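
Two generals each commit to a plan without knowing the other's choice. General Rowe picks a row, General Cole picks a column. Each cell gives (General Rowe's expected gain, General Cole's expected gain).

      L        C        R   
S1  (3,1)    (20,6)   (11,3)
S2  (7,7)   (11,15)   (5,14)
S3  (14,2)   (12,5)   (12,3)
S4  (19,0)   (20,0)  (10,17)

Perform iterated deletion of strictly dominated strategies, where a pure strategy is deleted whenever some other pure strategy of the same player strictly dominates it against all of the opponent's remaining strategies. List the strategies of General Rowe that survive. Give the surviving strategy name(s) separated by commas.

S1, S3, S4

General Rowe's strategy S2 is strictly dominated by S3 (L: 14>7, C: 12>11, R: 12>5) and is removed.
Column L is eliminated: R beats it against every remaining row (S1: 3>1, S3: 3>2, S4: 17>0).
Among the remaining strategies, none is strictly dominated by another pure strategy of the same player, so the elimination stops.
Surviving strategies — General Rowe: {S1, S3, S4}; General Cole: {C, R}.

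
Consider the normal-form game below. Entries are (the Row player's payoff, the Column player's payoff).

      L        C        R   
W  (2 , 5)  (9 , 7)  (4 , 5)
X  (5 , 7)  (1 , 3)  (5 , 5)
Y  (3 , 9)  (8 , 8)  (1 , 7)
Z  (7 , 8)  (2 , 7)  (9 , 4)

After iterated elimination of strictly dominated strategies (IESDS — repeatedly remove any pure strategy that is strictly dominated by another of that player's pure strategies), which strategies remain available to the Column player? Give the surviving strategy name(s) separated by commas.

For the Row player, Z strictly dominates X on the remaining columns (L: 7>5, C: 2>1, R: 9>5); eliminate X.
The Column player's strategy R is strictly dominated by C (W: 7>5, Y: 8>7, Z: 7>4) and is removed.
Among the remaining strategies, none is strictly dominated by another pure strategy of the same player, so the elimination stops.
Surviving strategies — the Row player: {W, Y, Z}; the Column player: {L, C}.

L, C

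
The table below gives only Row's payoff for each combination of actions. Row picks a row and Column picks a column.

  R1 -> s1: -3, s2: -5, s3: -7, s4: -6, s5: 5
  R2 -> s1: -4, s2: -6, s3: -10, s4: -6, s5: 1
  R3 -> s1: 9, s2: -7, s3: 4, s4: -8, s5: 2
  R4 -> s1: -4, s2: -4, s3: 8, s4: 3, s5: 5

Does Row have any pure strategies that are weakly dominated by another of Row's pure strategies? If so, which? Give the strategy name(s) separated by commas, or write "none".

R1 is not dominated — it holds its own against R2 at s1 (-3>-4); R3 at s2 (-5>-7); R4 at s1 (-3>-4).
R2: dominated, since R1 does at least as well everywhere (s1: -3>-4, s2: -5>-6, s3: -7>-10, s4: -6=-6, s5: 5>1).
R3 is not dominated — it holds its own against R1 at s1 (9>-3); R2 at s1 (9>-4); R4 at s1 (9>-4).
R4: no other strategy beats it everywhere (R1 at s2 (-4>-5); R2 at s2 (-4>-6); R3 at s2 (-4>-7)).

R2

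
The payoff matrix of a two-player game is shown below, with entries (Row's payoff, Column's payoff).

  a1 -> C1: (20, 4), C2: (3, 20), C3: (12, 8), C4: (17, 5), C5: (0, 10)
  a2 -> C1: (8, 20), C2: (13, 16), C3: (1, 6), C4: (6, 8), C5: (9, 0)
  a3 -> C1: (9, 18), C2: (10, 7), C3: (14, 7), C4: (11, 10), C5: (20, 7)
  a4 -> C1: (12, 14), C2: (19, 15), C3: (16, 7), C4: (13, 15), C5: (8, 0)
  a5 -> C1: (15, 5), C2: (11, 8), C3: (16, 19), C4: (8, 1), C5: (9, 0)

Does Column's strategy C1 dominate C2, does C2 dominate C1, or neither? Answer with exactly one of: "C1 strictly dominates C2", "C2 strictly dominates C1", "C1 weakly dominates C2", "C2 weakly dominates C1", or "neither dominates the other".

neither dominates the other

C1's payoffs vs C2's, by Row's action — a1: 4<20, a2: 20>16, a3: 18>7, a4: 14<15, a5: 5<8.
C1 does better at a2, a3 but worse at a1, a4, a5; neither strategy dominates the other.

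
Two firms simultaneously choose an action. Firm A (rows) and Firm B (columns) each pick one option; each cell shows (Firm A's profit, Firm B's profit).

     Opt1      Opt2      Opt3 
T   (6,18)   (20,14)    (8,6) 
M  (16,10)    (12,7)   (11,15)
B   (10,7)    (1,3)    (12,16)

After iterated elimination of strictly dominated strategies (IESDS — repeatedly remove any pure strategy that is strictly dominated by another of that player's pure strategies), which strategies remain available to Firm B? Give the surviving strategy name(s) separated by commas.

Column Opt2 is eliminated: Opt1 beats it against every remaining row (T: 18>14, M: 10>7, B: 7>3).
Row T is eliminated: M beats it against every remaining column (Opt1: 16>6, Opt3: 11>8).
Firm B's strategy Opt1 is strictly dominated by Opt3 (M: 15>10, B: 16>7) and is removed.
For Firm A, B strictly dominates M on the remaining columns (Opt3: 12>11); eliminate M.
Among the remaining strategies, none is strictly dominated by another pure strategy of the same player, so the elimination stops.
Surviving strategies — Firm A: {B}; Firm B: {Opt3}.

Opt3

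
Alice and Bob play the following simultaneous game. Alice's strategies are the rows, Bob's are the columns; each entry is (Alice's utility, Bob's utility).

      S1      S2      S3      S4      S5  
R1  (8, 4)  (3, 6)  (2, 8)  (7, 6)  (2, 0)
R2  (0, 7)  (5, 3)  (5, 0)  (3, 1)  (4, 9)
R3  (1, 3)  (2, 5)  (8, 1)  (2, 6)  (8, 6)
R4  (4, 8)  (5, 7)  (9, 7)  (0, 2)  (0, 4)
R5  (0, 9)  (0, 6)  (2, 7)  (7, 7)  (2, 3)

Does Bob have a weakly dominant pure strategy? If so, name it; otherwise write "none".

S1 fails to dominate S2 at R1 (4<6).
S2 fails to dominate S1 at R2 (3<7).
S3 fails to dominate S1 at R2 (0<7).
S4 fails to dominate S1 at R2 (1<7).
S5 fails to dominate S1 at R1 (0<4).
No single strategy dominates all the others.

none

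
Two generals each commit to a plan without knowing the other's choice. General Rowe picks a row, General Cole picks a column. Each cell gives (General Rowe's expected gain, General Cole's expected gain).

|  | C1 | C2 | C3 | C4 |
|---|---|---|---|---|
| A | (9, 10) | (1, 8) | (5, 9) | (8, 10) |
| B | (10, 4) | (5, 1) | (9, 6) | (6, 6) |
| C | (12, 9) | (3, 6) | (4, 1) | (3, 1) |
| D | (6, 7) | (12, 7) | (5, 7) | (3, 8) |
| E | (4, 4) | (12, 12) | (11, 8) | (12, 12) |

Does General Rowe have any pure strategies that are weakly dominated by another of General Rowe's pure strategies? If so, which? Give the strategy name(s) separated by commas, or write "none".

none

A is not dominated — it holds its own against B at C4 (8>6); C at C3 (5>4); D at C1 (9>6); E at C1 (9>4).
B: no other strategy beats it everywhere (A at C1 (10>9); C at C2 (5>3); D at C1 (10>6); E at C1 (10>4)).
C: no other strategy beats it everywhere (A at C1 (12>9); B at C1 (12>10); D at C1 (12>6); E at C1 (12>4)).
Nothing dominates D: A at C2 (12>1); B at C2 (12>5); C at C2 (12>3); E at C1 (6>4).
E: no other strategy beats it everywhere (A at C2 (12>1); B at C2 (12>5); C at C2 (12>3); D at C3 (11>5)).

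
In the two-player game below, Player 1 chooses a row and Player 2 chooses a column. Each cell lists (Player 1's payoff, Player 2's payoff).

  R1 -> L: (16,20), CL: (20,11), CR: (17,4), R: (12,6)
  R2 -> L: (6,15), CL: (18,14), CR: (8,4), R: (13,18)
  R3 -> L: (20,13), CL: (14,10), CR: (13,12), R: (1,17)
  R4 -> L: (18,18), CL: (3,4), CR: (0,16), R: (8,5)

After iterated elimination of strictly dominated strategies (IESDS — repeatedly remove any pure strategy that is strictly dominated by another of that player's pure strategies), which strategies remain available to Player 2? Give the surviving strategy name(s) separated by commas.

For Player 2, L strictly dominates CL on the remaining rows (R1: 20>11, R2: 15>14, R3: 13>10, R4: 18>4); eliminate CL.
Column CR is eliminated: L beats it against every remaining row (R1: 20>4, R2: 15>4, R3: 13>12, R4: 18>16).
Among the remaining strategies, none is strictly dominated by another pure strategy of the same player, so the elimination stops.
Surviving strategies — Player 1: {R1, R2, R3, R4}; Player 2: {L, R}.

L, R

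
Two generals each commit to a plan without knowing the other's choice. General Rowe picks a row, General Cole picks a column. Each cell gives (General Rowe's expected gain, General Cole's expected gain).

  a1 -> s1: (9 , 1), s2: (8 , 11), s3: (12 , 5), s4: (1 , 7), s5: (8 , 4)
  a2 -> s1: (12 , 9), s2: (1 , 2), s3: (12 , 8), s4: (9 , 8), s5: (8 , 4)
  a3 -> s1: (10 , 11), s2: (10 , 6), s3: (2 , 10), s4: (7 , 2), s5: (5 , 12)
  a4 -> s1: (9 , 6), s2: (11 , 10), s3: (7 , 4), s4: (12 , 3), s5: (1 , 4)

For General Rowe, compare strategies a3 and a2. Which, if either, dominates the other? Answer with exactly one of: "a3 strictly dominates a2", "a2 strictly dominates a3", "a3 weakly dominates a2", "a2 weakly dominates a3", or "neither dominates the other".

a3's payoffs vs a2's, by General Cole's action — s1: 10<12, s2: 10>1, s3: 2<12, s4: 7<9, s5: 5<8.
a3 does better at s2 but worse at s1, s3, s4, s5; neither strategy dominates the other.

neither dominates the other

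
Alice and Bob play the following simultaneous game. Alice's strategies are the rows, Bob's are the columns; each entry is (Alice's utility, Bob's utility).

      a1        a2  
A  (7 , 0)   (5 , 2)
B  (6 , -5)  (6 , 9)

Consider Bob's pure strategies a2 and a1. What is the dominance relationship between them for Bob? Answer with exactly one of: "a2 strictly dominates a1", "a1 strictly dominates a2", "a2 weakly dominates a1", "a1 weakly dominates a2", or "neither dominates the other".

a2 strictly dominates a1

a2's payoffs vs a1's, by Alice's action — A: 2>0, B: 9>-5.
Every comparison favours a2, so a2 strictly dominates a1.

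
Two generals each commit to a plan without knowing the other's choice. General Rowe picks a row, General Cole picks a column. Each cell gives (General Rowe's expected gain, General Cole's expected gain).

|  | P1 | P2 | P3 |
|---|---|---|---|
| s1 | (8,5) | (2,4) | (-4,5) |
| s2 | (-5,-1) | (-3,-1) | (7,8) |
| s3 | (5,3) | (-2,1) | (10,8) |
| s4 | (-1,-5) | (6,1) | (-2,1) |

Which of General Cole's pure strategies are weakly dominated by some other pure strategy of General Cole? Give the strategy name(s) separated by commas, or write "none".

P1, P2

P3 weakly dominates P1 — s1: 5=5, s2: 8>-1, s3: 8>3, s4: 1>-5.
P2 is weakly dominated by P3 (s1: 5>4, s2: 8>-1, s3: 8>1, s4: 1=1).
P3: no other strategy beats it everywhere (P1 at s2 (8>-1); P2 at s1 (5>4)).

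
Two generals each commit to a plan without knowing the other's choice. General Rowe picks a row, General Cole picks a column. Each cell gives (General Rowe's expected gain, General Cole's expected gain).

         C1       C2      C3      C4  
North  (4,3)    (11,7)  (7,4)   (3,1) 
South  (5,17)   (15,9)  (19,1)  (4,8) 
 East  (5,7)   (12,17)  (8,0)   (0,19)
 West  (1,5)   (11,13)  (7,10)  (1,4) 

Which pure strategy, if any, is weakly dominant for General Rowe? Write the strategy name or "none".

South

South vs North: C1: 5>4, C2: 15>11, C3: 19>7, C4: 4>3.
South vs East: C1: 5=5, C2: 15>12, C3: 19>8, C4: 4>0.
South vs West: C1: 5>1, C2: 15>11, C3: 19>7, C4: 4>1.
South is at least as good as every other strategy against every opponent action, so it is weakly dominant.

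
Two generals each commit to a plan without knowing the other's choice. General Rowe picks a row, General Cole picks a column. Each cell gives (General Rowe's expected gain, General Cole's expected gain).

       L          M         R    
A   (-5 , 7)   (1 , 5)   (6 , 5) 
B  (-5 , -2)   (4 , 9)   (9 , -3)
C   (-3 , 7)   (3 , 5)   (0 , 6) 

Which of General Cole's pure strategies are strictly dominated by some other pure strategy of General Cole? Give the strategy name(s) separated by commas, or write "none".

R

L is not dominated — it holds its own against M at A (7>5); R at A (7>5).
M is not dominated — it holds its own against L at B (9>-2); R at A (5=5).
R is strictly dominated by L (A: 7>5, B: -2>-3, C: 7>6).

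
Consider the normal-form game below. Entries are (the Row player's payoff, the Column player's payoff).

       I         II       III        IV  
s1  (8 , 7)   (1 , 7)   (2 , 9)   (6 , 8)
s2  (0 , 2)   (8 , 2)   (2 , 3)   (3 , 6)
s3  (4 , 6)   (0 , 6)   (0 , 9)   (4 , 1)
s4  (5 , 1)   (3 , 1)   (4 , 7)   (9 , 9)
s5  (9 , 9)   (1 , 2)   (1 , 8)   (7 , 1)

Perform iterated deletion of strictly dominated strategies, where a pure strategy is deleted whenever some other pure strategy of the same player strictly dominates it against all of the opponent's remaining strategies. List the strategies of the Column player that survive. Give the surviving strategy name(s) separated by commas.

For the Row player, s1 strictly dominates s3 on the remaining columns (I: 8>4, II: 1>0, III: 2>0, IV: 6>4); eliminate s3.
Column II is eliminated: III beats it against every remaining row (s1: 9>7, s2: 3>2, s4: 7>1, s5: 8>2).
For the Row player, s4 strictly dominates s2 on the remaining columns (I: 5>0, III: 4>2, IV: 9>3); eliminate s2.
Among the remaining strategies, none is strictly dominated by another pure strategy of the same player, so the elimination stops.
Surviving strategies — the Row player: {s1, s4, s5}; the Column player: {I, III, IV}.

I, III, IV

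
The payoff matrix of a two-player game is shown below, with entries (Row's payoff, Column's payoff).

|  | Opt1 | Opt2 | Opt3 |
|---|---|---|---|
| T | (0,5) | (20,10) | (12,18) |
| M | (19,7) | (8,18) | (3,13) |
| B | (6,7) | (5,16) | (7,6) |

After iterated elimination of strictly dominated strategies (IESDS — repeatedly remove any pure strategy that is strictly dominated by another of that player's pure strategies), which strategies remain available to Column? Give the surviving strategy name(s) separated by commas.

Opt3

Column Opt1 is eliminated: Opt2 beats it against every remaining row (T: 10>5, M: 18>7, B: 16>7).
Row's strategy M is strictly dominated by T (Opt2: 20>8, Opt3: 12>3) and is removed.
Row B is eliminated: T beats it against every remaining column (Opt2: 20>5, Opt3: 12>7).
Column's strategy Opt2 is strictly dominated by Opt3 (T: 18>10) and is removed.
Among the remaining strategies, none is strictly dominated by another pure strategy of the same player, so the elimination stops.
Surviving strategies — Row: {T}; Column: {Opt3}.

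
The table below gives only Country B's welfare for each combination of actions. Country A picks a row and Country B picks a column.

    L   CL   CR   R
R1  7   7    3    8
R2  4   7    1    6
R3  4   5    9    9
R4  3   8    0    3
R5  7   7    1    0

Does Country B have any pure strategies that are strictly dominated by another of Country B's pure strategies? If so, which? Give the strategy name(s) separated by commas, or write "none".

none

Nothing dominates L: CL at R1 (7=7); CR at R1 (7>3); R at R4 (3=3).
CL is not dominated — it holds its own against L at R1 (7=7); CR at R1 (7>3); R at R2 (7>6).
CR: no other strategy beats it everywhere (L at R3 (9>4); CL at R3 (9>5); R at R3 (9=9)).
R: no other strategy beats it everywhere (L at R1 (8>7); CL at R1 (8>7); CR at R1 (8>3)).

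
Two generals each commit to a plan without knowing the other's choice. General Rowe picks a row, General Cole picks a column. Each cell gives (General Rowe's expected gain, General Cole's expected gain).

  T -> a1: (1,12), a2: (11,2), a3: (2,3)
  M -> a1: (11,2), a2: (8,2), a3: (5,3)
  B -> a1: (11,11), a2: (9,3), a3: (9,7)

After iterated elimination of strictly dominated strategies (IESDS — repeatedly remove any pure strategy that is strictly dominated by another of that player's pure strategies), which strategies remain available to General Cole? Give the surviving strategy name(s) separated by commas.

a1, a3

For General Cole, a3 strictly dominates a2 on the remaining rows (T: 3>2, M: 3>2, B: 7>3); eliminate a2.
General Rowe's strategy T is strictly dominated by M (a1: 11>1, a3: 5>2) and is removed.
Among the remaining strategies, none is strictly dominated by another pure strategy of the same player, so the elimination stops.
Surviving strategies — General Rowe: {M, B}; General Cole: {a1, a3}.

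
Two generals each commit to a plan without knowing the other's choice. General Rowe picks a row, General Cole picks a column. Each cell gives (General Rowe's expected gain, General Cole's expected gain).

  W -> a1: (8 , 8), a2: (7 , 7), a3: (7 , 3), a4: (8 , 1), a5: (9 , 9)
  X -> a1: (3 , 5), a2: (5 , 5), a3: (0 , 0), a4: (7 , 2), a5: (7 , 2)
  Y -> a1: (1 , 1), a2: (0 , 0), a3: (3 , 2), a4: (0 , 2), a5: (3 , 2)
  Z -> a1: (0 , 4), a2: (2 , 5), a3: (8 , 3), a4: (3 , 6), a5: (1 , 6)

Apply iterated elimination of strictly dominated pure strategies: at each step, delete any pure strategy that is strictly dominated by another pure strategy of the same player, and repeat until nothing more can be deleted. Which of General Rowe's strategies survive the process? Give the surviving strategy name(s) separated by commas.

W

Row X is eliminated: W beats it against every remaining column (a1: 8>3, a2: 7>5, a3: 7>0, a4: 8>7, a5: 9>7).
Row Y is eliminated: W beats it against every remaining column (a1: 8>1, a2: 7>0, a3: 7>3, a4: 8>0, a5: 9>3).
For General Cole, a5 strictly dominates a1 on the remaining rows (W: 9>8, Z: 6>4); eliminate a1.
For General Cole, a5 strictly dominates a2 on the remaining rows (W: 9>7, Z: 6>5); eliminate a2.
General Cole's strategy a3 is strictly dominated by a5 (W: 9>3, Z: 6>3) and is removed.
General Rowe's strategy Z is strictly dominated by W (a4: 8>3, a5: 9>1) and is removed.
Column a4 is eliminated: a5 beats it against every remaining row (W: 9>1).
Among the remaining strategies, none is strictly dominated by another pure strategy of the same player, so the elimination stops.
Surviving strategies — General Rowe: {W}; General Cole: {a5}.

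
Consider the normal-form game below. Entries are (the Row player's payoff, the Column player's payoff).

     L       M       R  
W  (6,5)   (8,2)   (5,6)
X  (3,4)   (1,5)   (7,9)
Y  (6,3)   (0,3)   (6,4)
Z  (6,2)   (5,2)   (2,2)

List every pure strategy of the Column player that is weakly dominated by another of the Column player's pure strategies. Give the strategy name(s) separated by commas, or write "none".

L: dominated, since R does at least as well everywhere (W: 6>5, X: 9>4, Y: 4>3, Z: 2=2).
M: dominated, since R does at least as well everywhere (W: 6>2, X: 9>5, Y: 4>3, Z: 2=2).
Nothing dominates R: L at W (6>5); M at W (6>2).

L, M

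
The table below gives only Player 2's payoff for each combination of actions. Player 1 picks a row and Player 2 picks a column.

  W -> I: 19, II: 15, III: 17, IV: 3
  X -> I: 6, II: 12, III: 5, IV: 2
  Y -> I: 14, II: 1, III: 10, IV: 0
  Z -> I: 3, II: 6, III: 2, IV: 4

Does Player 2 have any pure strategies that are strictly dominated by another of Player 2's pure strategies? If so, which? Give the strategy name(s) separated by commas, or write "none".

I is not dominated — it holds its own against II at W (19>15); III at W (19>17); IV at W (19>3).
II is not dominated — it holds its own against I at X (12>6); III at X (12>5); IV at W (15>3).
I strictly dominates III — W: 19>17, X: 6>5, Y: 14>10, Z: 3>2.
IV: dominated, since II does at least as well everywhere (W: 15>3, X: 12>2, Y: 1>0, Z: 6>4).

III, IV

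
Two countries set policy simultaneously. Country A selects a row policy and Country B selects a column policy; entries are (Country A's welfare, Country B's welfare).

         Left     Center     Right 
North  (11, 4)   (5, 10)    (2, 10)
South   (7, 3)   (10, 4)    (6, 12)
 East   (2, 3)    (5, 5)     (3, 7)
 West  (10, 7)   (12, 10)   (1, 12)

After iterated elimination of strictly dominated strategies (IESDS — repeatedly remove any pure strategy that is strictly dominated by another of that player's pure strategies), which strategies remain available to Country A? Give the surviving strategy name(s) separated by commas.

Country A's strategy East is strictly dominated by South (Left: 7>2, Center: 10>5, Right: 6>3) and is removed.
For Country B, Center strictly dominates Left on the remaining rows (North: 10>4, South: 4>3, West: 10>7); eliminate Left.
Row North is eliminated: South beats it against every remaining column (Center: 10>5, Right: 6>2).
Country B's strategy Center is strictly dominated by Right (South: 12>4, West: 12>10) and is removed.
For Country A, South strictly dominates West on the remaining columns (Right: 6>1); eliminate West.
Among the remaining strategies, none is strictly dominated by another pure strategy of the same player, so the elimination stops.
Surviving strategies — Country A: {South}; Country B: {Right}.

South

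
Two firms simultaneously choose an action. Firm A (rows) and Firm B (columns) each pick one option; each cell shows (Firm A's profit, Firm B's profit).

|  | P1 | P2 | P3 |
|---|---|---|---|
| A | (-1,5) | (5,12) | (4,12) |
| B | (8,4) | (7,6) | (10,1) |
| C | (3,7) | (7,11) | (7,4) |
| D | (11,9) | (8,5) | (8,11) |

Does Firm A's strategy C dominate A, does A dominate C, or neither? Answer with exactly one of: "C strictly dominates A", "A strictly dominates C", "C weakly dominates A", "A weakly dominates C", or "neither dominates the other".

C's payoffs vs A's, by Firm B's action — P1: 3>-1, P2: 7>5, P3: 7>4.
C gives a strictly higher payoff against every action of Firm B, so C strictly dominates A.

C strictly dominates A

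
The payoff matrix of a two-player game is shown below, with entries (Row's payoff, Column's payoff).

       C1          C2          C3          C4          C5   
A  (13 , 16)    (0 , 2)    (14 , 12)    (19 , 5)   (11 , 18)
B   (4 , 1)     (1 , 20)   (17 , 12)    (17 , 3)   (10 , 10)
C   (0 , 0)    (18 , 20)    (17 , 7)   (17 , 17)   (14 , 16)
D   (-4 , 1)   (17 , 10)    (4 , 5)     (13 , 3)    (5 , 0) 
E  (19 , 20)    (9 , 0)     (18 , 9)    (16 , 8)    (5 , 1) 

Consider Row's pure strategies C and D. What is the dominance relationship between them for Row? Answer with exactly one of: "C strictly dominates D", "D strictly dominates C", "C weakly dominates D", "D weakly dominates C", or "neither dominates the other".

C strictly dominates D

C's payoffs vs D's, by Column's action — C1: 0>-4, C2: 18>17, C3: 17>4, C4: 17>13, C5: 14>5.
C gives a strictly higher payoff against each choice by Column, so C strictly dominates D.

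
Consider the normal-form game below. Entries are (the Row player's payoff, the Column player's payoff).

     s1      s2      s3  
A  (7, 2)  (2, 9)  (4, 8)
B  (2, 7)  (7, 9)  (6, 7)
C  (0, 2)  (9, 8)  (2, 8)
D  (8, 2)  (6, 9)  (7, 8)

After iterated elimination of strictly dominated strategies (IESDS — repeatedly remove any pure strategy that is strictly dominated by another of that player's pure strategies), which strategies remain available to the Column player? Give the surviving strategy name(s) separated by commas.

s2, s3

The Row player's strategy A is strictly dominated by D (s1: 8>7, s2: 6>2, s3: 7>4) and is removed.
For the Column player, s2 strictly dominates s1 on the remaining rows (B: 9>7, C: 8>2, D: 9>2); eliminate s1.
Among the remaining strategies, none is strictly dominated by another pure strategy of the same player, so the elimination stops.
Surviving strategies — the Row player: {B, C, D}; the Column player: {s2, s3}.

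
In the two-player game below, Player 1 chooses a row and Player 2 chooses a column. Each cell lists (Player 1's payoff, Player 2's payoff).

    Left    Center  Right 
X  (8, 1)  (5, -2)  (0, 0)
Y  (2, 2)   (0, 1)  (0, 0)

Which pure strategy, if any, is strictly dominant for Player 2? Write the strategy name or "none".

Left vs Center: X: 1>-2, Y: 2>1.
Left vs Right: X: 1>0, Y: 2>0.
Left strictly beats every other strategy against every opponent action, so it is strictly dominant.

Left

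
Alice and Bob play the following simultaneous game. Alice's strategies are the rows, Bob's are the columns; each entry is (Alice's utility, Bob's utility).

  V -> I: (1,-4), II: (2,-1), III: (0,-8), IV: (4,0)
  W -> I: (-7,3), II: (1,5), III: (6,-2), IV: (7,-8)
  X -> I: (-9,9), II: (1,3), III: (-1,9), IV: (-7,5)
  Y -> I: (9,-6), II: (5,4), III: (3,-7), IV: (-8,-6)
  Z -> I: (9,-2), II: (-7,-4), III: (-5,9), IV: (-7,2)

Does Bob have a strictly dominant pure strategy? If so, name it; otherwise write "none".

none

I fails to dominate II at V (-4<-1).
II fails to dominate I at X (3<9).
III fails to dominate I at V (-8<-4).
IV fails to dominate I at W (-8<3).
No single strategy dominates all the others.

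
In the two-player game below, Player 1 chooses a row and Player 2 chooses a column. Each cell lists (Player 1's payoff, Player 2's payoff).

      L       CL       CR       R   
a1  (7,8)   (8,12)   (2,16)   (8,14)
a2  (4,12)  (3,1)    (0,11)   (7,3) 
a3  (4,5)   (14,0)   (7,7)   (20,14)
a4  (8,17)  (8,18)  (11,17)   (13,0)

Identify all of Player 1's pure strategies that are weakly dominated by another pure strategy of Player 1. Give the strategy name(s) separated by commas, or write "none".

a1, a2

a4 weakly dominates a1 — L: 8>7, CL: 8=8, CR: 11>2, R: 13>8.
a2: dominated, since a1 does at least as well everywhere (L: 7>4, CL: 8>3, CR: 2>0, R: 8>7).
Nothing dominates a3: a1 at CL (14>8); a2 at CL (14>3); a4 at CL (14>8).
a4 is not dominated — it holds its own against a1 at L (8>7); a2 at L (8>4); a3 at L (8>4).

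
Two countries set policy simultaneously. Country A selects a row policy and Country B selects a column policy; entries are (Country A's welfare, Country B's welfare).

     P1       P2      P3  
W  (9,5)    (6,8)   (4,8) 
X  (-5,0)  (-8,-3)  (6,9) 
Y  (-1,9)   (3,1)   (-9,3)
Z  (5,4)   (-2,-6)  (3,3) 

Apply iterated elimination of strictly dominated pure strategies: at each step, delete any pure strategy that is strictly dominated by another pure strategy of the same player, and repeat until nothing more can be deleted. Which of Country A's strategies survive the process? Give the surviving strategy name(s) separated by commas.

W, X

For Country A, W strictly dominates Y on the remaining columns (P1: 9>-1, P2: 6>3, P3: 4>-9); eliminate Y.
Country A's strategy Z is strictly dominated by W (P1: 9>5, P2: 6>-2, P3: 4>3) and is removed.
For Country B, P3 strictly dominates P1 on the remaining rows (W: 8>5, X: 9>0); eliminate P1.
Among the remaining strategies, none is strictly dominated by another pure strategy of the same player, so the elimination stops.
Surviving strategies — Country A: {W, X}; Country B: {P2, P3}.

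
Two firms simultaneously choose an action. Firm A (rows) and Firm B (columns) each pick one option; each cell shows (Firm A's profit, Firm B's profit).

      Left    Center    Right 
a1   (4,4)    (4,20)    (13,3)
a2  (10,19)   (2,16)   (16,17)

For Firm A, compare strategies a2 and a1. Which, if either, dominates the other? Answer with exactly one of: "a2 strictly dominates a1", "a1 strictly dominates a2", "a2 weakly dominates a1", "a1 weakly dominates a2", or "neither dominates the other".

neither dominates the other

a2's payoffs vs a1's, by Firm B's action — Left: 10>4, Center: 2<4, Right: 16>13.
a2 does better at Left, Right but worse at Center; neither strategy dominates the other.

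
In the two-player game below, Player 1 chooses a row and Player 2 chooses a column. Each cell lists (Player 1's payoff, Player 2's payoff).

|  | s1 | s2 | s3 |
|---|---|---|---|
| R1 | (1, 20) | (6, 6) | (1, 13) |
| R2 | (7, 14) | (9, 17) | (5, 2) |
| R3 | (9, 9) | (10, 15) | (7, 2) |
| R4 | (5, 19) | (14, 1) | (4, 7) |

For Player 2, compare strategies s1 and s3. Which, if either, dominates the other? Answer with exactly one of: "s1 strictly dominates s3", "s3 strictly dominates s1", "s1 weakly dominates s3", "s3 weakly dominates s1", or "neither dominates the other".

s1 strictly dominates s3

Compare s1 to s3 across each opponent action: R1: 20>13, R2: 14>2, R3: 9>2, R4: 19>7.
s1 gives a strictly higher payoff against each opponent action, so s1 strictly dominates s3.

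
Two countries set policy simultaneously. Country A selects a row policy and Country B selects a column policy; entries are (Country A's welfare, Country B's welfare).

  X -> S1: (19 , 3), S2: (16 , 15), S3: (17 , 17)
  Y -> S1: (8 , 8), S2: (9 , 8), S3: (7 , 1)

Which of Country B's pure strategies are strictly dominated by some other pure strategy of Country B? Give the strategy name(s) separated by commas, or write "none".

none

Nothing dominates S1: S2 at Y (8=8); S3 at Y (8>1).
S2: no other strategy beats it everywhere (S1 at X (15>3); S3 at Y (8>1)).
S3 is not dominated — it holds its own against S1 at X (17>3); S2 at X (17>15).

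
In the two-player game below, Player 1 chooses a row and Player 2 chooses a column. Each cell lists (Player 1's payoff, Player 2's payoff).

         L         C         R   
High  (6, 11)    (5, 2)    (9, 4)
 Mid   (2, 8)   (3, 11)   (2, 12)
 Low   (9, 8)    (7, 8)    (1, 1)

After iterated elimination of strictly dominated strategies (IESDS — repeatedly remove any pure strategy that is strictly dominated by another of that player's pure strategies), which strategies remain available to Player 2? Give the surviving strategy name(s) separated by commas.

L, C

Row Mid is eliminated: High beats it against every remaining column (L: 6>2, C: 5>3, R: 9>2).
Column R is eliminated: L beats it against every remaining row (High: 11>4, Low: 8>1).
Player 1's strategy High is strictly dominated by Low (L: 9>6, C: 7>5) and is removed.
Among the remaining strategies, none is strictly dominated by another pure strategy of the same player, so the elimination stops.
Surviving strategies — Player 1: {Low}; Player 2: {L, C}.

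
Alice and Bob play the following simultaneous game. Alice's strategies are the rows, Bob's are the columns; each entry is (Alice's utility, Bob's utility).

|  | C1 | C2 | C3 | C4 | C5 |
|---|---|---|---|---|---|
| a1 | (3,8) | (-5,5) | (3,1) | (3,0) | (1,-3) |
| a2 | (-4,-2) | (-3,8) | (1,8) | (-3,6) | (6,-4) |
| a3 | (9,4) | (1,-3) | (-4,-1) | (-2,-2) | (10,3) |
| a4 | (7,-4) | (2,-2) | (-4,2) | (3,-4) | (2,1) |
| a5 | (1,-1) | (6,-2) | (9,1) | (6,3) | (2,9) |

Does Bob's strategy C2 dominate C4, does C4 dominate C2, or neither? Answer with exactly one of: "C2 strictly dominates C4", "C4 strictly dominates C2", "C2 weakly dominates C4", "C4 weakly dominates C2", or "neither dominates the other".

neither dominates the other

Compare C2 to C4 across each opponent action: a1: 5>0, a2: 8>6, a3: -3<-2, a4: -2>-4, a5: -2<3.
C2 does better at a1, a2, a4 but worse at a3, a5; neither strategy dominates the other.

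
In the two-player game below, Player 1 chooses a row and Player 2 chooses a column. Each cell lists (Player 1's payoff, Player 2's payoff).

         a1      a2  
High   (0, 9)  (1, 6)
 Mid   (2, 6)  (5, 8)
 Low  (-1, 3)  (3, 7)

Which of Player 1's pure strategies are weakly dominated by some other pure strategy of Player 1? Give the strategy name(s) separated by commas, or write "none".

Mid weakly dominates High — a1: 2>0, a2: 5>1.
Nothing dominates Mid: High at a1 (2>0); Low at a1 (2>-1).
Mid weakly dominates Low — a1: 2>-1, a2: 5>3.

High, Low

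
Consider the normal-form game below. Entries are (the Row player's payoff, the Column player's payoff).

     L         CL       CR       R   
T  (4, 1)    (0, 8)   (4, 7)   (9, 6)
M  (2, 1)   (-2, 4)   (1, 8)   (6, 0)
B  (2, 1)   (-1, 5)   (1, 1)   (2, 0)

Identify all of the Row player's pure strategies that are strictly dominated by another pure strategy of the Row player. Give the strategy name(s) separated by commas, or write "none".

T: no other strategy beats it everywhere (M at L (4>2); B at L (4>2)).
M: dominated, since T does at least as well everywhere (L: 4>2, CL: 0>-2, CR: 4>1, R: 9>6).
B: dominated, since T does at least as well everywhere (L: 4>2, CL: 0>-1, CR: 4>1, R: 9>2).

M, B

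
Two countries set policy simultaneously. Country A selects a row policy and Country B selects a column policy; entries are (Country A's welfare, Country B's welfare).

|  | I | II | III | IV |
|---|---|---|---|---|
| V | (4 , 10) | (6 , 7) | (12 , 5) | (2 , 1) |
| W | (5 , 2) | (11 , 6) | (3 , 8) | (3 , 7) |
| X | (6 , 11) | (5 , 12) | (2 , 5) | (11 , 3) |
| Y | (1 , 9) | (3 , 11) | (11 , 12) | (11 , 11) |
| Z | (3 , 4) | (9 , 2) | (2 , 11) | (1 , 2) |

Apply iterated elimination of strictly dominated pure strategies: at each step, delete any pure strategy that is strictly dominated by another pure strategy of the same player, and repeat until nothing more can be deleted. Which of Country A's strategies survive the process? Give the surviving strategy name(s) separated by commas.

Row Z is eliminated: W beats it against every remaining column (I: 5>3, II: 11>9, III: 3>2, IV: 3>1).
Column IV is eliminated: III beats it against every remaining row (V: 5>1, W: 8>7, X: 5>3, Y: 12>11).
For Country A, V strictly dominates Y on the remaining columns (I: 4>1, II: 6>3, III: 12>11); eliminate Y.
Among the remaining strategies, none is strictly dominated by another pure strategy of the same player, so the elimination stops.
Surviving strategies — Country A: {V, W, X}; Country B: {I, II, III}.

V, W, X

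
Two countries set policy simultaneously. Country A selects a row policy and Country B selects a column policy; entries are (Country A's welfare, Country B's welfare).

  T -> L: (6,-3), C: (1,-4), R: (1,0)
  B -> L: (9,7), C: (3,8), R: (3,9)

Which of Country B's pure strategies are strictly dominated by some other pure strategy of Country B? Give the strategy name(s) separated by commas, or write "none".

L is strictly dominated by R (T: 0>-3, B: 9>7).
R strictly dominates C — T: 0>-4, B: 9>8.
R is not dominated — it holds its own against L at T (0>-3); C at T (0>-4).

L, C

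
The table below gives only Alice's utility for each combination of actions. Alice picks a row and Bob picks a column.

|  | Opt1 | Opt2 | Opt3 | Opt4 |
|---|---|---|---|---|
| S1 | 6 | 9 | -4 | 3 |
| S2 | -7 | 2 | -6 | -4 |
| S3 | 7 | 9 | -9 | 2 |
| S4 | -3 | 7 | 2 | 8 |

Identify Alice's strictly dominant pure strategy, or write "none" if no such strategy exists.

none

S1 fails to dominate S3 at Opt1 (6<7).
S2 fails to dominate S1 at Opt1 (-7<6).
S3 fails to dominate S1 at Opt2 (9=9).
S4 fails to dominate S1 at Opt1 (-3<6).
No single strategy dominates all the others.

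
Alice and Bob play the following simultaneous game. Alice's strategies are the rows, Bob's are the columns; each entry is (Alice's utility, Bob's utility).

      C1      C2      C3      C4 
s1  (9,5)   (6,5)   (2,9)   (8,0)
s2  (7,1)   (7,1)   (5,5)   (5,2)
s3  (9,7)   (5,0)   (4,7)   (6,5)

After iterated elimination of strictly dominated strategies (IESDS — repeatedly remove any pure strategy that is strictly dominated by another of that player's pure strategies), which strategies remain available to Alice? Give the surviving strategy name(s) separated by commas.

s1, s2, s3

For Bob, C3 strictly dominates C2 on the remaining rows (s1: 9>5, s2: 5>1, s3: 7>0); eliminate C2.
For Bob, C3 strictly dominates C4 on the remaining rows (s1: 9>0, s2: 5>2, s3: 7>5); eliminate C4.
Among the remaining strategies, none is strictly dominated by another pure strategy of the same player, so the elimination stops.
Surviving strategies — Alice: {s1, s2, s3}; Bob: {C1, C3}.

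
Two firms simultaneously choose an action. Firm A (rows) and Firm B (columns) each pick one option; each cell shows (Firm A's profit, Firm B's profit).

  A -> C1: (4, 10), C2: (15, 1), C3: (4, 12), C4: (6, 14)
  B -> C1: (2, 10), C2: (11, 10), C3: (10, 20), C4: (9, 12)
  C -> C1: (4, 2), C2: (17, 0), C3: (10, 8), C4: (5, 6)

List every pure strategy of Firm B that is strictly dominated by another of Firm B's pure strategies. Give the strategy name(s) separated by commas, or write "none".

C1, C2

C1: dominated, since C3 does at least as well everywhere (A: 12>10, B: 20>10, C: 8>2).
C2 is strictly dominated by C3 (A: 12>1, B: 20>10, C: 8>0).
Nothing dominates C3: C1 at A (12>10); C2 at A (12>1); C4 at B (20>12).
C4 is not dominated — it holds its own against C1 at A (14>10); C2 at A (14>1); C3 at A (14>12).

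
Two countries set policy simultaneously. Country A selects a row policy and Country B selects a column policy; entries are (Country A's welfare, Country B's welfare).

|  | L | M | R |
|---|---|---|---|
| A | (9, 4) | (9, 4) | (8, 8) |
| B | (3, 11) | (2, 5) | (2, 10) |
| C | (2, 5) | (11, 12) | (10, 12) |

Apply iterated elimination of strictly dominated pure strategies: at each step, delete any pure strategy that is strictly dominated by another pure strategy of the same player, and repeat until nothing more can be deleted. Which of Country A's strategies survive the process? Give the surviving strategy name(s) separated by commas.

C

For Country A, A strictly dominates B on the remaining columns (L: 9>3, M: 9>2, R: 8>2); eliminate B.
Column L is eliminated: R beats it against every remaining row (A: 8>4, C: 12>5).
For Country A, C strictly dominates A on the remaining columns (M: 11>9, R: 10>8); eliminate A.
Among the remaining strategies, none is strictly dominated by another pure strategy of the same player, so the elimination stops.
Surviving strategies — Country A: {C}; Country B: {M, R}.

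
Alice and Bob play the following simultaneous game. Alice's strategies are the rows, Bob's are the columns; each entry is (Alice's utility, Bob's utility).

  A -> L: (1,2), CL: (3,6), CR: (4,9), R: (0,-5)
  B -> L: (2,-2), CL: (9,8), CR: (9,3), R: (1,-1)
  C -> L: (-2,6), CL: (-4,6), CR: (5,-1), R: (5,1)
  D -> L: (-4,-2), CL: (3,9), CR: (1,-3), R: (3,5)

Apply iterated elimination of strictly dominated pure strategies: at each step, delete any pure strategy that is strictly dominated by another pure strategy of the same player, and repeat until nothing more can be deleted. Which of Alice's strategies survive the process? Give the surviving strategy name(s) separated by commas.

Row A is eliminated: B beats it against every remaining column (L: 2>1, CL: 9>3, CR: 9>4, R: 1>0).
Column CR is eliminated: CL beats it against every remaining row (B: 8>3, C: 6>-1, D: 9>-3).
For Bob, CL strictly dominates R on the remaining rows (B: 8>-1, C: 6>1, D: 9>5); eliminate R.
Alice's strategy C is strictly dominated by B (L: 2>-2, CL: 9>-4) and is removed.
Alice's strategy D is strictly dominated by B (L: 2>-4, CL: 9>3) and is removed.
Column L is eliminated: CL beats it against every remaining row (B: 8>-2).
Among the remaining strategies, none is strictly dominated by another pure strategy of the same player, so the elimination stops.
Surviving strategies — Alice: {B}; Bob: {CL}.

B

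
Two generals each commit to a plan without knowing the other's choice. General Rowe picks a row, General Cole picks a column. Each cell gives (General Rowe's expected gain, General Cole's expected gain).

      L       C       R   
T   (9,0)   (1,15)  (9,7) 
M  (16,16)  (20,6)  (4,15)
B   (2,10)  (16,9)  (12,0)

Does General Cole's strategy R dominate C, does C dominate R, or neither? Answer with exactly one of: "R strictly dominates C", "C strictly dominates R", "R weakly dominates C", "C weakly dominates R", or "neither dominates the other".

Compare R to C across every action of General Rowe: T: 7<15, M: 15>6, B: 0<9.
R does better at M but worse at T, B; neither strategy dominates the other.

neither dominates the other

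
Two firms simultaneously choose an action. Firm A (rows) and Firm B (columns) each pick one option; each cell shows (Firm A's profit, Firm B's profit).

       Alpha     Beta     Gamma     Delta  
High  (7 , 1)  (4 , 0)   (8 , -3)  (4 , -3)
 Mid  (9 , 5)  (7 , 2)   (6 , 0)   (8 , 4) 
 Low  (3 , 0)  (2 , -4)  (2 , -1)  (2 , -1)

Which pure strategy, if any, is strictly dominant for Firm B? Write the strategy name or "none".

Alpha

Alpha vs Beta: High: 1>0, Mid: 5>2, Low: 0>-4.
Alpha vs Gamma: High: 1>-3, Mid: 5>0, Low: 0>-1.
Alpha vs Delta: High: 1>-3, Mid: 5>4, Low: 0>-1.
Alpha strictly beats every other strategy against every opponent action, so it is strictly dominant.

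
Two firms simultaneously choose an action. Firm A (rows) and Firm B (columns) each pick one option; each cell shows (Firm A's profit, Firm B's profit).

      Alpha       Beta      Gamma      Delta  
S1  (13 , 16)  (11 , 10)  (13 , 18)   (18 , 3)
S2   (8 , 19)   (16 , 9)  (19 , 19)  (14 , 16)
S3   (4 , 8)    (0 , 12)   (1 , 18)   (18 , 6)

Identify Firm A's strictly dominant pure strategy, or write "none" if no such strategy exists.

none

S1 fails to dominate S2 at Beta (11<16).
S2 fails to dominate S1 at Alpha (8<13).
S3 fails to dominate S1 at Alpha (4<13).
No single strategy dominates all the others.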